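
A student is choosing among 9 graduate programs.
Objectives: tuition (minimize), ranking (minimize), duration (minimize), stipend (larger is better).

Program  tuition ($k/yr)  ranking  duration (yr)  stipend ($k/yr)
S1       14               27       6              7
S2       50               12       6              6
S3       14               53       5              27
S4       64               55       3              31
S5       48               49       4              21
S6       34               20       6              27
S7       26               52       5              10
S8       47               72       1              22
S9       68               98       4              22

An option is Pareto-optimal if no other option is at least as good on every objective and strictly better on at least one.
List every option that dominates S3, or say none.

S1: worse on duration (6 vs 5).
S2: worse on tuition (50 vs 14).
S4: worse on tuition (64 vs 14).
S5: worse on tuition (48 vs 14).
S6: worse on tuition (34 vs 14).
S7: worse on tuition (26 vs 14).
S8: worse on tuition (47 vs 14).
S9: worse on tuition (68 vs 14).
No option dominates S3.

none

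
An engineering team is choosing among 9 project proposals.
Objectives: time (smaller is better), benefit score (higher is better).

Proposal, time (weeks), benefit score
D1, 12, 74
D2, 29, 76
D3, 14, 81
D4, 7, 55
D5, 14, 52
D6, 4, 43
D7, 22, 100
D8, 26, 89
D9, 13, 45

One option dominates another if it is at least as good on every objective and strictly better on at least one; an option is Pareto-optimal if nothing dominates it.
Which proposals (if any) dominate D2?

D3: time 14≤29, benefit score 81≥76 — dominates D2.
D7: time 22≤29, benefit score 100≥76 — dominates D2.
D8: time 26≤29, benefit score 89≥76 — dominates D2.
Others (D1, D4, D5, D6, D9) are each worse than D2 on at least one objective.

D3, D7, D8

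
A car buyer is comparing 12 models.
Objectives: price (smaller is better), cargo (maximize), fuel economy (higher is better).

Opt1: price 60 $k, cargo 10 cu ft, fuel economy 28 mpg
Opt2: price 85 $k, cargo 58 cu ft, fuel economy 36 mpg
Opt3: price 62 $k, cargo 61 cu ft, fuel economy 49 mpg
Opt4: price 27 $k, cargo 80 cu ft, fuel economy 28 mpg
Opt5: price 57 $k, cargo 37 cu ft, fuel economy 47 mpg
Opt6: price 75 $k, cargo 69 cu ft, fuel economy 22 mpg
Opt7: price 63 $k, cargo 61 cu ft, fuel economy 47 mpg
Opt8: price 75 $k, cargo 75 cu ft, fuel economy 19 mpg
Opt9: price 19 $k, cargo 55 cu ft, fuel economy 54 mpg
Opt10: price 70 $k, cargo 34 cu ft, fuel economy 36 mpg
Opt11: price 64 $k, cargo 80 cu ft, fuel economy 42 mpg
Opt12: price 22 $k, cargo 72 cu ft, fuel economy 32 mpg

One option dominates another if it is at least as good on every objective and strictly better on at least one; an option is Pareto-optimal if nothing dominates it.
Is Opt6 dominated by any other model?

Opt4 vs Opt6: price 27≤75, cargo 80≥69, fuel economy 28≥22 — Opt4 is at least as good on every objective and strictly better on at least one, so Opt4 dominates Opt6.

Yes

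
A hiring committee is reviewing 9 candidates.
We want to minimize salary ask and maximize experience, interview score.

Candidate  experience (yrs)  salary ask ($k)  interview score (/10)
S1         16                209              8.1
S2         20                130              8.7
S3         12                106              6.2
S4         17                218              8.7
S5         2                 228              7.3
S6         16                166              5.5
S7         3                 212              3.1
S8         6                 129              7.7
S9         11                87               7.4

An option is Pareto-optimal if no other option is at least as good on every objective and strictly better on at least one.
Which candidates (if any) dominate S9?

none

S1: worse on salary ask (209 vs 87).
S2: worse on salary ask (130 vs 87).
S3: worse on salary ask (106 vs 87).
S4: worse on salary ask (218 vs 87).
S5: worse on experience (2 vs 11).
S6: worse on salary ask (166 vs 87).
S7: worse on experience (3 vs 11).
S8: worse on experience (6 vs 11).
No option dominates S9.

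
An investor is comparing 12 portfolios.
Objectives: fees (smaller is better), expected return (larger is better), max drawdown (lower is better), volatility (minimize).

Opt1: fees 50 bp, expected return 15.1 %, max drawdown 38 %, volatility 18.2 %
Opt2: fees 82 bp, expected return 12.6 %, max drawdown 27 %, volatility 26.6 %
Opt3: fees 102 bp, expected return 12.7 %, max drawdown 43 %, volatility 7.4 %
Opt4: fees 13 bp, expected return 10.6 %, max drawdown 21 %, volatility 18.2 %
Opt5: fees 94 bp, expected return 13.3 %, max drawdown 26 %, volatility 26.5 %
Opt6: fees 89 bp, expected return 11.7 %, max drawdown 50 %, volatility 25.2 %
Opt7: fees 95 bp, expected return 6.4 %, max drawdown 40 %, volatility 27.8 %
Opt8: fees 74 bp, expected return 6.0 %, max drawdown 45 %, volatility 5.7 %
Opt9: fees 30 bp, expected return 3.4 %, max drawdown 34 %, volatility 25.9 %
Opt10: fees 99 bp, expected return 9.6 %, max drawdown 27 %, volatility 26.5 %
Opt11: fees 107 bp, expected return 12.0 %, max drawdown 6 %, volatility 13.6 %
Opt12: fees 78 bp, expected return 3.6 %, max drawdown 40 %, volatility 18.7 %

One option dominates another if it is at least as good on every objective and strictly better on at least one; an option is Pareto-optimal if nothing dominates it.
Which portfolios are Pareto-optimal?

Opt1: not dominated (best expected return).
Opt2: not dominated.
Opt3: not dominated.
Opt4: not dominated (best fees).
Opt5: not dominated.
Opt6: dominated by Opt1 (fees 50≤89, expected return 15.1≥11.7, max drawdown 38≤50, volatility 18.2≤25.2).
Opt7: dominated by Opt1 (fees 50≤95, expected return 15.1≥6.4, max drawdown 38≤40, volatility 18.2≤27.8).
Opt8: not dominated (best volatility).
Opt9: dominated by Opt4 (fees 13≤30, expected return 10.6≥3.4, max drawdown 21≤34, volatility 18.2≤25.9).
Opt10: dominated by Opt4 (fees 13≤99, expected return 10.6≥9.6, max drawdown 21≤27, volatility 18.2≤26.5).
Opt11: not dominated (best max drawdown).
Opt12: dominated by Opt1 (fees 50≤78, expected return 15.1≥3.6, max drawdown 38≤40, volatility 18.2≤18.7).

Opt1, Opt2, Opt3, Opt4, Opt5, Opt8, Opt11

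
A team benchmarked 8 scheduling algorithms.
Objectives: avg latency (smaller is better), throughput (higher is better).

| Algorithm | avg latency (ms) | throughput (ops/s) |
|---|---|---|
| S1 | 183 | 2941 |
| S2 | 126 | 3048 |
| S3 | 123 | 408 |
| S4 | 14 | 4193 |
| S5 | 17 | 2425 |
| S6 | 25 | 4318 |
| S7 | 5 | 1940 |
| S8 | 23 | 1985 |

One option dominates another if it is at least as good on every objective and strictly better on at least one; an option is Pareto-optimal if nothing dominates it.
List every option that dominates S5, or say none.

S4: avg latency 14≤17, throughput 4193≥2425 — dominates S5.
Others (S1, S2, S3, S6, S7, S8) are each worse than S5 on at least one objective.

S4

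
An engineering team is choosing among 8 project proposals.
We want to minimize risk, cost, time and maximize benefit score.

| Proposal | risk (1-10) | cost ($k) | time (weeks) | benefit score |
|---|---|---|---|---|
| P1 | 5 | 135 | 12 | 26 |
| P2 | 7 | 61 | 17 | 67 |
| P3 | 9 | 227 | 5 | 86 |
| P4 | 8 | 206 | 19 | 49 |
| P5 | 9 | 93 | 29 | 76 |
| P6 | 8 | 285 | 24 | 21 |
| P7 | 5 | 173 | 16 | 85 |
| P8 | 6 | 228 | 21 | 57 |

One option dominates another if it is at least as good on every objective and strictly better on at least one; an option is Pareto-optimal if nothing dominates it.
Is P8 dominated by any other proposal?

Yes

P7 vs P8: risk 5≤6, cost 173≤228, time 16≤21, benefit score 85≥57 — P7 is at least as good on every objective and strictly better on at least one, so P7 dominates P8.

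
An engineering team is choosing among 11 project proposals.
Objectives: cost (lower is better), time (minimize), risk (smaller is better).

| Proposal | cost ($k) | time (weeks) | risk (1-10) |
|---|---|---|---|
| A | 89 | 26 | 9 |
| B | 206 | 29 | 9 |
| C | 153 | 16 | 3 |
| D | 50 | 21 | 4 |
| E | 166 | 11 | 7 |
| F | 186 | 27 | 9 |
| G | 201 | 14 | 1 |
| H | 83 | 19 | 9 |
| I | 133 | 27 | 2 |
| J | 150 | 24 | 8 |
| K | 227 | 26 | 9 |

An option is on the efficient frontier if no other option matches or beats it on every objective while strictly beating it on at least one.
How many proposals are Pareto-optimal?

6

A: dominated by D (cost 50≤89, time 21≤26, risk 4≤9).
B: dominated by A (cost 89≤206, time 26≤29, risk 9≤9).
C: not dominated.
D: not dominated (best cost).
E: not dominated (best time).
F: dominated by A (cost 89≤186, time 26≤27, risk 9≤9).
G: not dominated (best risk).
H: not dominated.
I: not dominated.
J: dominated by D (cost 50≤150, time 21≤24, risk 4≤8).
K: dominated by A (cost 89≤227, time 26≤26, risk 9≤9).
Pareto-optimal: C, D, E, G, H, I → 6.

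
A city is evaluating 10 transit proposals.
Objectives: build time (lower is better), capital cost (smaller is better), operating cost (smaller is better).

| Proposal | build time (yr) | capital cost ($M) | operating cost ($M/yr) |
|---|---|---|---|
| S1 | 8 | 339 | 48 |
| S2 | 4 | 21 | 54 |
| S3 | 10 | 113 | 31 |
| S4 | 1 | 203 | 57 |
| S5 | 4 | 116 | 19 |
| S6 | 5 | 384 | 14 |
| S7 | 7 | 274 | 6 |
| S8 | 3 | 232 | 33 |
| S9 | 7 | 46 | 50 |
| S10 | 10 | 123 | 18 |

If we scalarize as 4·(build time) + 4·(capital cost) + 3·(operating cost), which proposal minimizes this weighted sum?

S2

S1: 4·8 + 4·339 + 3·48 = 1532
S2: 4·4 + 4·21 + 3·54 = 262
S3: 4·10 + 4·113 + 3·31 = 585
S4: 4·1 + 4·203 + 3·57 = 987
S5: 4·4 + 4·116 + 3·19 = 537
S6: 4·5 + 4·384 + 3·14 = 1598
S7: 4·7 + 4·274 + 3·6 = 1142
S8: 4·3 + 4·232 + 3·33 = 1039
S9: 4·7 + 4·46 + 3·50 = 362
S10: 4·10 + 4·123 + 3·18 = 586
Lowest: S2 at 262.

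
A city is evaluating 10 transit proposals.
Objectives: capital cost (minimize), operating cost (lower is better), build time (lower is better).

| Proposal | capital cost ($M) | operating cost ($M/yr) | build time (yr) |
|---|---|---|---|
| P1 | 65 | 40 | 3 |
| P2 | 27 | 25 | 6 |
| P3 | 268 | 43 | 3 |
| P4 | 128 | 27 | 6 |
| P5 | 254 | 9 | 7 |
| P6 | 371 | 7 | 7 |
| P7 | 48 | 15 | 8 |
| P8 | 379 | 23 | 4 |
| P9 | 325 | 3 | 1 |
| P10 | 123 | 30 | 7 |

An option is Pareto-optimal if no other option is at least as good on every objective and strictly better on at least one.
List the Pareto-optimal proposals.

P1, P2, P5, P7, P9

P1: not dominated.
P2: not dominated (best capital cost).
P3: dominated by P1 (capital cost 65≤268, operating cost 40≤43, build time 3≤3).
P4: dominated by P2 (capital cost 27≤128, operating cost 25≤27, build time 6≤6).
P5: not dominated.
P6: dominated by P9 (capital cost 325≤371, operating cost 3≤7, build time 1≤7).
P7: not dominated.
P8: dominated by P9 (capital cost 325≤379, operating cost 3≤23, build time 1≤4).
P9: not dominated (best operating cost).
P10: dominated by P2 (capital cost 27≤123, operating cost 25≤30, build time 6≤7).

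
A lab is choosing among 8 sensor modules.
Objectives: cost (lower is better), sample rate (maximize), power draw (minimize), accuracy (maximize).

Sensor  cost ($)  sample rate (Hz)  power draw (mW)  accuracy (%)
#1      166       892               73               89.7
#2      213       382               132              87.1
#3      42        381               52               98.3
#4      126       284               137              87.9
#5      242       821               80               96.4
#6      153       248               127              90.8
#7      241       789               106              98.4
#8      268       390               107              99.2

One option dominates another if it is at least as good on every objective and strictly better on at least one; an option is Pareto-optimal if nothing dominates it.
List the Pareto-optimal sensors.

#1: not dominated (best sample rate).
#2: dominated by #1 (cost 166≤213, sample rate 892≥382, power draw 73≤132, accuracy 89.7≥87.1).
#3: not dominated (best cost).
#4: dominated by #3 (cost 42≤126, sample rate 381≥284, power draw 52≤137, accuracy 98.3≥87.9).
#5: not dominated.
#6: dominated by #3 (cost 42≤153, sample rate 381≥248, power draw 52≤127, accuracy 98.3≥90.8).
#7: not dominated.
#8: not dominated (best accuracy).

#1, #3, #5, #7, #8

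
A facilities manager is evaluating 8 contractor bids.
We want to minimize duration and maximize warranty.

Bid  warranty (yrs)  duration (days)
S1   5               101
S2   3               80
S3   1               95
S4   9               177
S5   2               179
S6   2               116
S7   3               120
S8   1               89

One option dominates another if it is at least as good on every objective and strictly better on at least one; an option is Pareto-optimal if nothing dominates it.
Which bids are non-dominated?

S1, S2, S4

S1: not dominated.
S2: not dominated (best duration).
S3: dominated by S2 (warranty 3≥1, duration 80≤95).
S4: not dominated (best warranty).
S5: dominated by S1 (warranty 5≥2, duration 101≤179).
S6: dominated by S1 (warranty 5≥2, duration 101≤116).
S7: dominated by S1 (warranty 5≥3, duration 101≤120).
S8: dominated by S2 (warranty 3≥1, duration 80≤89).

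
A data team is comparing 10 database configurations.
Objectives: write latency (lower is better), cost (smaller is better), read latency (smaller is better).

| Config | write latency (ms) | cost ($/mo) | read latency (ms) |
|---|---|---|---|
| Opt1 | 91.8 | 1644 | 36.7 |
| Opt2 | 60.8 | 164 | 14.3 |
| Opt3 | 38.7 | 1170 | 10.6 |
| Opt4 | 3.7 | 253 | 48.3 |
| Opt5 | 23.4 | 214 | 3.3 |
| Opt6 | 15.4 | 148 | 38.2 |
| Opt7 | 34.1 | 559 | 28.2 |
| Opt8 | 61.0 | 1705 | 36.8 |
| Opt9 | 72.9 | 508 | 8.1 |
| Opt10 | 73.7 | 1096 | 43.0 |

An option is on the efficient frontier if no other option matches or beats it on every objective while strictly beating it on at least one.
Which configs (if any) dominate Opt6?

Opt1: worse on write latency (91.8 vs 15.4).
Opt2: worse on write latency (60.8 vs 15.4).
Opt3: worse on write latency (38.7 vs 15.4).
Opt4: worse on cost (253 vs 148).
Opt5: worse on write latency (23.4 vs 15.4).
Opt7: worse on write latency (34.1 vs 15.4).
Opt8: worse on write latency (61.0 vs 15.4).
Opt9: worse on write latency (72.9 vs 15.4).
Opt10: worse on write latency (73.7 vs 15.4).
No option dominates Opt6.

none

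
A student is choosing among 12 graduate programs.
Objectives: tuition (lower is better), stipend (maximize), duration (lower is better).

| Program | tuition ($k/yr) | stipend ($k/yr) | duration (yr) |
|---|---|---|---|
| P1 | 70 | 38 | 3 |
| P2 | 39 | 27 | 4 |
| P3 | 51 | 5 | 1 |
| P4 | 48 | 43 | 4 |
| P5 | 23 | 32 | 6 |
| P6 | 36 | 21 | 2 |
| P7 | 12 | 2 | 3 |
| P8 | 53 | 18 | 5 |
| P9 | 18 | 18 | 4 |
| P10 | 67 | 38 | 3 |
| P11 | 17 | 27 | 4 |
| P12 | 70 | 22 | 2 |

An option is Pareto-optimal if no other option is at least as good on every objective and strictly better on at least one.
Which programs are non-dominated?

P3, P4, P5, P6, P7, P10, P11, P12

P1: dominated by P10 (tuition 67≤70, stipend 38≥38, duration 3≤3).
P2: dominated by P11 (tuition 17≤39, stipend 27≥27, duration 4≤4).
P3: not dominated (best duration).
P4: not dominated (best stipend).
P5: not dominated.
P6: not dominated.
P7: not dominated (best tuition).
P8: dominated by P2 (tuition 39≤53, stipend 27≥18, duration 4≤5).
P9: dominated by P11 (tuition 17≤18, stipend 27≥18, duration 4≤4).
P10: not dominated.
P11: not dominated.
P12: not dominated.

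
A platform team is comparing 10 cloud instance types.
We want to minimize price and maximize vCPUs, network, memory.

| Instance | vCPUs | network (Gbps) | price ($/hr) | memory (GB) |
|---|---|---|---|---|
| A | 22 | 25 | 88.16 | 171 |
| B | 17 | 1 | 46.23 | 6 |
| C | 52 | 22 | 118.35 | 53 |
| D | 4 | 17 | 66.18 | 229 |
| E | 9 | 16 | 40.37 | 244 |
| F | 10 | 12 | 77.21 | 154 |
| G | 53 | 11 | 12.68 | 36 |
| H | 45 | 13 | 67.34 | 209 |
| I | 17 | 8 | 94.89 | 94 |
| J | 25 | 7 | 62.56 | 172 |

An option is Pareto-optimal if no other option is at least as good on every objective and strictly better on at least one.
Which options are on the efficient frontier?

A: not dominated (best network).
B: dominated by G (vCPUs 53≥17, network 11≥1, price 12.68≤46.23, memory 36≥6).
C: not dominated.
D: not dominated.
E: not dominated (best memory).
F: dominated by H (vCPUs 45≥10, network 13≥12, price 67.34≤77.21, memory 209≥154).
G: not dominated (best vCPUs).
H: not dominated.
I: dominated by A (vCPUs 22≥17, network 25≥8, price 88.16≤94.89, memory 171≥94).
J: not dominated.

A, C, D, E, G, H, J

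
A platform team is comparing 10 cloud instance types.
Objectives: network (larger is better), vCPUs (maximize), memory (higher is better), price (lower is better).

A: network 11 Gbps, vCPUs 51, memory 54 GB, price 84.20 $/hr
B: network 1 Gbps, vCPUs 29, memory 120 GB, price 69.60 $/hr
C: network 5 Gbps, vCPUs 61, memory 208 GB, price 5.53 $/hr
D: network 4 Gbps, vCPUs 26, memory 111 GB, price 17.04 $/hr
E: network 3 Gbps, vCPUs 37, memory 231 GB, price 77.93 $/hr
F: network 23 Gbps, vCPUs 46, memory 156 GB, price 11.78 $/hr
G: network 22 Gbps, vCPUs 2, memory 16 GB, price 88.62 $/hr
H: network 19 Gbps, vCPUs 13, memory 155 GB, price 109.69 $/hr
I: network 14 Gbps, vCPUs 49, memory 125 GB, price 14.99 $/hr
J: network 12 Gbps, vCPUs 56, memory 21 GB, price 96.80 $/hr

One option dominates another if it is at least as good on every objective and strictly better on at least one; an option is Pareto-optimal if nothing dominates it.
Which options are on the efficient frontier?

A: not dominated.
B: dominated by C (network 5≥1, vCPUs 61≥29, memory 208≥120, price 5.53≤69.60).
C: not dominated (best vCPUs).
D: dominated by C (network 5≥4, vCPUs 61≥26, memory 208≥111, price 5.53≤17.04).
E: not dominated (best memory).
F: not dominated (best network).
G: dominated by F (network 23≥22, vCPUs 46≥2, memory 156≥16, price 11.78≤88.62).
H: dominated by F (network 23≥19, vCPUs 46≥13, memory 156≥155, price 11.78≤109.69).
I: not dominated.
J: not dominated.

A, C, E, F, I, J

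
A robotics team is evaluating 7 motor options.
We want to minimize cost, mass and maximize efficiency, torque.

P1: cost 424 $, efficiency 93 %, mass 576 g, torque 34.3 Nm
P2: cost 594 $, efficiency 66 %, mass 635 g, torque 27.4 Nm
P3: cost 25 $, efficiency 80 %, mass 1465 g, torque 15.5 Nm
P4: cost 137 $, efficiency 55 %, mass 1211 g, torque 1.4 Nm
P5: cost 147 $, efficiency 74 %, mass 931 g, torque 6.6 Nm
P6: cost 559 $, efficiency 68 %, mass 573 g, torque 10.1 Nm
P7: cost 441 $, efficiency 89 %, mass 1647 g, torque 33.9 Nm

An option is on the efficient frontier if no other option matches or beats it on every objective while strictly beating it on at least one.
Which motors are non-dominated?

P1: not dominated (best efficiency).
P2: dominated by P1 (cost 424≤594, efficiency 93≥66, mass 576≤635, torque 34.3≥27.4).
P3: not dominated (best cost).
P4: not dominated.
P5: not dominated.
P6: not dominated (best mass).
P7: dominated by P1 (cost 424≤441, efficiency 93≥89, mass 576≤1647, torque 34.3≥33.9).

P1, P3, P4, P5, P6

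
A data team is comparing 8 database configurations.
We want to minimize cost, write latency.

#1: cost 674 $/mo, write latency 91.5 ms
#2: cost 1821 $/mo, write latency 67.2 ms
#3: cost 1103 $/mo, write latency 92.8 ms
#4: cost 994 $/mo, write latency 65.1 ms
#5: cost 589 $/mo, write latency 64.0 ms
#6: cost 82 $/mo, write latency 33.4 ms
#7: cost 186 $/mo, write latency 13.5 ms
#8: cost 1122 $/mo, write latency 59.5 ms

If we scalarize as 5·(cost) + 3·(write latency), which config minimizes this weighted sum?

#1: 5·674 + 3·91.5 = 3644.5
#2: 5·1821 + 3·67.2 = 9306.6
#3: 5·1103 + 3·92.8 = 5793.4
#4: 5·994 + 3·65.1 = 5165.3
#5: 5·589 + 3·64.0 = 3137.0
#6: 5·82 + 3·33.4 = 510.2
#7: 5·186 + 3·13.5 = 970.5
#8: 5·1122 + 3·59.5 = 5788.5
Lowest: #6 at 510.2.

#6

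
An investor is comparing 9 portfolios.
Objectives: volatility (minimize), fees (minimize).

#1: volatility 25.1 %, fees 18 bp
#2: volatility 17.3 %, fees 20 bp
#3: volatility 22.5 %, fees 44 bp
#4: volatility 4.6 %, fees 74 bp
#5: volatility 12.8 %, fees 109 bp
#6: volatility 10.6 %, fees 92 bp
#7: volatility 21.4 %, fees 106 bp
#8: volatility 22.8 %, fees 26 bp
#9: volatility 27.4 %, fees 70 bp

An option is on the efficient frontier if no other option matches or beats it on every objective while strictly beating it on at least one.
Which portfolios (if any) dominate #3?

#2

#2: volatility 17.3≤22.5, fees 20≤44 — dominates #3.
Others (#1, #4, #5, #6, #7, #8, #9) are each worse than #3 on at least one objective.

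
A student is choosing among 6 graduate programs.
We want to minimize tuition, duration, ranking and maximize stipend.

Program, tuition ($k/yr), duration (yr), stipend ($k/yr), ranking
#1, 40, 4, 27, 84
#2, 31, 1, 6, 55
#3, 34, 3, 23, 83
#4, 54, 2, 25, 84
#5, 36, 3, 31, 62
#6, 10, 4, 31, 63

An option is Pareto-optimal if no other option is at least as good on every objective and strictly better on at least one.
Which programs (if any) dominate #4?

#1: worse on duration (4 vs 2).
#2: worse on stipend (6 vs 25).
#3: worse on duration (3 vs 2).
#5: worse on duration (3 vs 2).
#6: worse on duration (4 vs 2).
No option dominates #4.

none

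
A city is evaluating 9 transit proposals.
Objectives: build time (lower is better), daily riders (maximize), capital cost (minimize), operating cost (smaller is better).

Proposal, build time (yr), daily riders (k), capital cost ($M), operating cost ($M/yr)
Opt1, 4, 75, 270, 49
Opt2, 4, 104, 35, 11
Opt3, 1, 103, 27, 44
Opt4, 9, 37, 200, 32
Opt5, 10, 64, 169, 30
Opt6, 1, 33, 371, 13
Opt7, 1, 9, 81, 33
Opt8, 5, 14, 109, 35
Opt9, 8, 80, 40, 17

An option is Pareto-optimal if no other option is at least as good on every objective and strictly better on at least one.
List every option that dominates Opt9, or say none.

Opt2: build time 4≤8, daily riders 104≥80, capital cost 35≤40, operating cost 11≤17 — dominates Opt9.
Others (Opt1, Opt3, Opt4, Opt5, Opt6, Opt7, Opt8) are each worse than Opt9 on at least one objective.

Opt2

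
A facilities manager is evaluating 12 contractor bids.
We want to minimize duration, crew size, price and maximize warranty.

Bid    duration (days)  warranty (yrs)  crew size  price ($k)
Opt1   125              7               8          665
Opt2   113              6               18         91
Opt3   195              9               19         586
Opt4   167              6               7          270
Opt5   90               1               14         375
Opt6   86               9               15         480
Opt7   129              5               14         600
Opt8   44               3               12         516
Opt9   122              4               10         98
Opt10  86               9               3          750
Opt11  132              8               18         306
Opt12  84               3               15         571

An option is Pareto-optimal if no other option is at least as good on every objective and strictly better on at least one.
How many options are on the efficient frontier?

10

Opt1: not dominated.
Opt2: not dominated (best price).
Opt3: dominated by Opt6 (duration 86≤195, warranty 9≥9, crew size 15≤19, price 480≤586).
Opt4: not dominated.
Opt5: not dominated.
Opt6: not dominated.
Opt7: not dominated.
Opt8: not dominated (best duration).
Opt9: not dominated.
Opt10: not dominated (best crew size).
Opt11: not dominated.
Opt12: dominated by Opt8 (duration 44≤84, warranty 3≥3, crew size 12≤15, price 516≤571).
Pareto-optimal: Opt1, Opt2, Opt4, Opt5, Opt6, Opt7, Opt8, Opt9, Opt10, Opt11 → 10.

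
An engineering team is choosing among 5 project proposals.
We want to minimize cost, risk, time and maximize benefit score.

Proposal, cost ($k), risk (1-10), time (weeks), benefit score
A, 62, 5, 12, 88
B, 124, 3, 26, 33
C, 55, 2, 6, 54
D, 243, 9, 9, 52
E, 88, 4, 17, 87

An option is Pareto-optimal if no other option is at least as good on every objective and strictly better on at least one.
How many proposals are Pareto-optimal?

A: not dominated (best benefit score).
B: dominated by C (cost 55≤124, risk 2≤3, time 6≤26, benefit score 54≥33).
C: not dominated (best cost).
D: dominated by C (cost 55≤243, risk 2≤9, time 6≤9, benefit score 54≥52).
E: not dominated.
Pareto-optimal: A, C, E → 3.

3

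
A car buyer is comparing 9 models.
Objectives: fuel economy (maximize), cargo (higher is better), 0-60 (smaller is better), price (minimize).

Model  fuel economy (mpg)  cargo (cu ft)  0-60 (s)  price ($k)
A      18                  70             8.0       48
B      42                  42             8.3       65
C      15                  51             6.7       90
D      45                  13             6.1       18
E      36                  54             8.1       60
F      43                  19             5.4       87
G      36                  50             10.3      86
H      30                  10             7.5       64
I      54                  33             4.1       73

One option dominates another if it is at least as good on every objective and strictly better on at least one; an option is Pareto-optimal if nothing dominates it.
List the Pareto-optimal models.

A, B, C, D, E, I

A: not dominated (best cargo).
B: not dominated.
C: not dominated.
D: not dominated (best price).
E: not dominated.
F: dominated by I (fuel economy 54≥43, cargo 33≥19, 0-60 4.1≤5.4, price 73≤87).
G: dominated by E (fuel economy 36≥36, cargo 54≥50, 0-60 8.1≤10.3, price 60≤86).
H: dominated by D (fuel economy 45≥30, cargo 13≥10, 0-60 6.1≤7.5, price 18≤64).
I: not dominated (best fuel economy).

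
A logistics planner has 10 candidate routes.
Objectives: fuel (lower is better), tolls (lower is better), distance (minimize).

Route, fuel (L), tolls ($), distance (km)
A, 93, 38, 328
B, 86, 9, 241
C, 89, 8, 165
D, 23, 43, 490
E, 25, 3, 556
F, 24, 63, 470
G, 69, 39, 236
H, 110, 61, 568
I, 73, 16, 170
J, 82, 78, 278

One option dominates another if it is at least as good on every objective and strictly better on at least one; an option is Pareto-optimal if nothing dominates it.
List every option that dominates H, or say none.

A: fuel 93≤110, tolls 38≤61, distance 328≤568 — dominates H.
B: fuel 86≤110, tolls 9≤61, distance 241≤568 — dominates H.
C: fuel 89≤110, tolls 8≤61, distance 165≤568 — dominates H.
D: fuel 23≤110, tolls 43≤61, distance 490≤568 — dominates H.
E: fuel 25≤110, tolls 3≤61, distance 556≤568 — dominates H.
G: fuel 69≤110, tolls 39≤61, distance 236≤568 — dominates H.
I: fuel 73≤110, tolls 16≤61, distance 170≤568 — dominates H.
Others (F, J) are each worse than H on at least one objective.

A, B, C, D, E, G, I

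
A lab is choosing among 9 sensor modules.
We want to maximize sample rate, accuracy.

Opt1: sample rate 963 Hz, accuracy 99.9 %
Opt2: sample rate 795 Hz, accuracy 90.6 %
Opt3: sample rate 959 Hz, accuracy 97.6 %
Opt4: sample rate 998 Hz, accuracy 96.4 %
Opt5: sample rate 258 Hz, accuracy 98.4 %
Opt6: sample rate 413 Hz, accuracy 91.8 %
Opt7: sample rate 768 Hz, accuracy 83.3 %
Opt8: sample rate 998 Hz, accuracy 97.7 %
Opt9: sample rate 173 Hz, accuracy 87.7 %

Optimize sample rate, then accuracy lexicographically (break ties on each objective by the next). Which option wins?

First maximize sample rate: best is 998, kept {Opt4, Opt8}.
Then maximize accuracy: best is 97.7, kept {Opt8}.

Opt8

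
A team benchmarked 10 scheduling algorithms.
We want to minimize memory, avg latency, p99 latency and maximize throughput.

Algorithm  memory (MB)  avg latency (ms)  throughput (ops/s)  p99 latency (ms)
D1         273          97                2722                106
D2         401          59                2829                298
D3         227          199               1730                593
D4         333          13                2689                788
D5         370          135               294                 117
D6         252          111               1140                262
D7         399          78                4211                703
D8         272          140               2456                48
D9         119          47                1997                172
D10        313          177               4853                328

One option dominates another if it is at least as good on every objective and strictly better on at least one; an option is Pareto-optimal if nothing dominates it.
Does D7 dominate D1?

D7 vs D1: D7 is worse on memory (399 vs 273), so it does not dominate D1.

No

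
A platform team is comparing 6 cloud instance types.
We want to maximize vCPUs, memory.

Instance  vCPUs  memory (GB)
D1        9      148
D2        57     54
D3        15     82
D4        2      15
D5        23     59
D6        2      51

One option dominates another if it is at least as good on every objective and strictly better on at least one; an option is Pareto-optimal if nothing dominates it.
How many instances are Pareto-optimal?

D1: not dominated (best memory).
D2: not dominated (best vCPUs).
D3: not dominated.
D4: dominated by D1 (vCPUs 9≥2, memory 148≥15).
D5: not dominated.
D6: dominated by D1 (vCPUs 9≥2, memory 148≥51).
Pareto-optimal: D1, D2, D3, D5 → 4.

4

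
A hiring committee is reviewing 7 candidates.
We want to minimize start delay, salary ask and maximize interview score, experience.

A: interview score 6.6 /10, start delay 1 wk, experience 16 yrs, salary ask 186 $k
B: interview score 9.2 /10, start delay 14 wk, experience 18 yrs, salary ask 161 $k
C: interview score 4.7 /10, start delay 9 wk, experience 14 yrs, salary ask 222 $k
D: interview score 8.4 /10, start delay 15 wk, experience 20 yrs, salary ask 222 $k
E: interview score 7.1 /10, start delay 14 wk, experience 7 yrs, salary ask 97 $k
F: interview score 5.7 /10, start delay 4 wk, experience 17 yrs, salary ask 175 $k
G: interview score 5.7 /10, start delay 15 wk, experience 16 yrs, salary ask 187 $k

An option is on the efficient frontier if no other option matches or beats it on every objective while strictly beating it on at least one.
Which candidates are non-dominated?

A: not dominated (best start delay).
B: not dominated (best interview score).
C: dominated by A (interview score 6.6≥4.7, start delay 1≤9, experience 16≥14, salary ask 186≤222).
D: not dominated (best experience).
E: not dominated (best salary ask).
F: not dominated.
G: dominated by A (interview score 6.6≥5.7, start delay 1≤15, experience 16≥16, salary ask 186≤187).

A, B, D, E, F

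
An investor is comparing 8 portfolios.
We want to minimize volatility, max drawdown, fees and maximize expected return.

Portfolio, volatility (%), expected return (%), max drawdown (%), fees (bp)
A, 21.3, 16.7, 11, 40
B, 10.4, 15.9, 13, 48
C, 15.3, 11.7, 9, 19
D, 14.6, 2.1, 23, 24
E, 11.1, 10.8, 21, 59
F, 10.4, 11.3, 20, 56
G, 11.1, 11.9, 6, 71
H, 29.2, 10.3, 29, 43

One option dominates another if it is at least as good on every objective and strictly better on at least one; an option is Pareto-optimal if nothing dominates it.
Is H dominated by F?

F vs H: F is worse on fees (56 vs 43), so it does not dominate H.

No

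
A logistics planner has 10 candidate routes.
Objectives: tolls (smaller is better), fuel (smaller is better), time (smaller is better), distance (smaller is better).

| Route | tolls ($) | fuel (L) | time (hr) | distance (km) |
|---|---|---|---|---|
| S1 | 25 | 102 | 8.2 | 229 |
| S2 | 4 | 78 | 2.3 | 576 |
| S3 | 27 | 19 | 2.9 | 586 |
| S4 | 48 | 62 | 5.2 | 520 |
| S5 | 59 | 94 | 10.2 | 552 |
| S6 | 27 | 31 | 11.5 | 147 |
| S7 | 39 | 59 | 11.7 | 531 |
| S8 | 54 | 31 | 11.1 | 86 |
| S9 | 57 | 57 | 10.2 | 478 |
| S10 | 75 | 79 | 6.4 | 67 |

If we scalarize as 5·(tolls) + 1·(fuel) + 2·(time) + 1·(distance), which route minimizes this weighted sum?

S6

S1: 5·25 + 1·102 + 2·8.2 + 1·229 = 472.4
S2: 5·4 + 1·78 + 2·2.3 + 1·576 = 678.6
S3: 5·27 + 1·19 + 2·2.9 + 1·586 = 745.8
S4: 5·48 + 1·62 + 2·5.2 + 1·520 = 832.4
S5: 5·59 + 1·94 + 2·10.2 + 1·552 = 961.4
S6: 5·27 + 1·31 + 2·11.5 + 1·147 = 336.0
S7: 5·39 + 1·59 + 2·11.7 + 1·531 = 808.4
S8: 5·54 + 1·31 + 2·11.1 + 1·86 = 409.2
S9: 5·57 + 1·57 + 2·10.2 + 1·478 = 840.4
S10: 5·75 + 1·79 + 2·6.4 + 1·67 = 533.8
Lowest: S6 at 336.0.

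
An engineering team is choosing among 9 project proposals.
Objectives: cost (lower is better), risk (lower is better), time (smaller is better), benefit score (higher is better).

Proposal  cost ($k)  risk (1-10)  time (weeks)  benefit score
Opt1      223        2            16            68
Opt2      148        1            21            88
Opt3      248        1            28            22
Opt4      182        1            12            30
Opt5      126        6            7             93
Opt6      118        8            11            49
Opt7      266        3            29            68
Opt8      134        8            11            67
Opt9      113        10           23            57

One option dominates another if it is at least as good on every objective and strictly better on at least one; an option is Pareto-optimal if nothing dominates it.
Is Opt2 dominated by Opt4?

No

Opt4 vs Opt2: Opt4 is worse on cost (182 vs 148), so it does not dominate Opt2.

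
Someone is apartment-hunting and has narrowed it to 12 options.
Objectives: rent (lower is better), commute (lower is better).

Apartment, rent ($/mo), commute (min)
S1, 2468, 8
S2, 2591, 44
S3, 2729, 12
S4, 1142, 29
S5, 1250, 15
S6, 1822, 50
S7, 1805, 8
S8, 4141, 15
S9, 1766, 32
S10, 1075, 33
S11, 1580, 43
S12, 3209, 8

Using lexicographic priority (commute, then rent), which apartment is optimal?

First minimize commute: best is 8, kept {S1, S7, S12}.
Then minimize rent: best is 1805, kept {S7}.

S7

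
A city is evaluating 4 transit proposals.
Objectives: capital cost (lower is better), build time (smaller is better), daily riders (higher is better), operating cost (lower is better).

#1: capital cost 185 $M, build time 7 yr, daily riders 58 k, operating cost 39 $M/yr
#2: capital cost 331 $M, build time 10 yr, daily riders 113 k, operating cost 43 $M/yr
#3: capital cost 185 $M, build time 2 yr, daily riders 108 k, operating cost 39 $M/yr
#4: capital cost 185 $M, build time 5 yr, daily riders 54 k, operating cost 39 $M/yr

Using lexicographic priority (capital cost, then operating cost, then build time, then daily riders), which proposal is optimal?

#3

First minimize capital cost: best is 185, kept {#1, #3, #4}.
Then minimize operating cost: best is 39, kept {#1, #3, #4}.
Then minimize build time: best is 2, kept {#3}.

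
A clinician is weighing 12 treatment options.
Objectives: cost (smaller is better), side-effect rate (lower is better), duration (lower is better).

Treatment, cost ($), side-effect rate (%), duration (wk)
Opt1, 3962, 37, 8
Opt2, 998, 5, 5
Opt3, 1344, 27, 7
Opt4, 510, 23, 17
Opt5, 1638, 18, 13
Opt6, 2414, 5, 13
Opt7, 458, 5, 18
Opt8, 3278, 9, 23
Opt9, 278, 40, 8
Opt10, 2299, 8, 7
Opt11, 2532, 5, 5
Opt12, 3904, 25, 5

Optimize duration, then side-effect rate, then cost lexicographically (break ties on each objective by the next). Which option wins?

Opt2

First minimize duration: best is 5, kept {Opt2, Opt11, Opt12}.
Then minimize side-effect rate: best is 5, kept {Opt2, Opt11}.
Then minimize cost: best is 998, kept {Opt2}.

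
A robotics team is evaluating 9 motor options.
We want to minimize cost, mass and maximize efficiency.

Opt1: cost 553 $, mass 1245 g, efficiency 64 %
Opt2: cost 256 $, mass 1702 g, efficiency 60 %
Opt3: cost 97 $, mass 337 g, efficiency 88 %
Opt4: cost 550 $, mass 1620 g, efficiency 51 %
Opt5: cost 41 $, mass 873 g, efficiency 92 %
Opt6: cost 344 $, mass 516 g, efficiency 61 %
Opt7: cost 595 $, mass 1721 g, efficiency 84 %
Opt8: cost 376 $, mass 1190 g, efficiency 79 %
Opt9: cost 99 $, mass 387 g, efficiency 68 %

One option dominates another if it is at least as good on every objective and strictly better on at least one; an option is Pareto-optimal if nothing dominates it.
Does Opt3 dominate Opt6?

Opt3 vs Opt6: cost 97≤344, mass 337≤516, efficiency 88≥61 — Opt3 is at least as good on every objective with at least one strict improvement.

Yes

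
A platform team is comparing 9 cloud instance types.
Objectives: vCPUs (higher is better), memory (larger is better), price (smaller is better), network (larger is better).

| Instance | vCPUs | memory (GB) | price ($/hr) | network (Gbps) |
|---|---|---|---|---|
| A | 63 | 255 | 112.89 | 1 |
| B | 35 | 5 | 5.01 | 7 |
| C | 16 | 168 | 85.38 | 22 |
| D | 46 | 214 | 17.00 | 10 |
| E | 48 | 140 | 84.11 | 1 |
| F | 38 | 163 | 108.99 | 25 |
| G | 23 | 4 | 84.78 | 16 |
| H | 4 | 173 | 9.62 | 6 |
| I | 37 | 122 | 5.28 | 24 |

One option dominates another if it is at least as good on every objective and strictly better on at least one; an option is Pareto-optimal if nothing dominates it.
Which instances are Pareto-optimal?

A, B, C, D, E, F, H, I

A: not dominated (best vCPUs).
B: not dominated (best price).
C: not dominated.
D: not dominated.
E: not dominated.
F: not dominated (best network).
G: dominated by I (vCPUs 37≥23, memory 122≥4, price 5.28≤84.78, network 24≥16).
H: not dominated.
I: not dominated.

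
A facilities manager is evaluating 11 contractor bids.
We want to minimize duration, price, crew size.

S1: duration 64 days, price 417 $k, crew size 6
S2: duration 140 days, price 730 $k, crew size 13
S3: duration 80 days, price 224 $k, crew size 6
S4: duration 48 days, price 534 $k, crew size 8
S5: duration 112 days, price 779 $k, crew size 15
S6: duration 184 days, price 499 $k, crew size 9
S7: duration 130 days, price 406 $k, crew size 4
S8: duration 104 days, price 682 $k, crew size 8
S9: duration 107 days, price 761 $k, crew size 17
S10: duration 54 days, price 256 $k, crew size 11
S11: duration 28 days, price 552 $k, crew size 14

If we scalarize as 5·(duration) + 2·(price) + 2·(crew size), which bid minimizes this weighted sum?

S1: 5·64 + 2·417 + 2·6 = 1166
S2: 5·140 + 2·730 + 2·13 = 2186
S3: 5·80 + 2·224 + 2·6 = 860
S4: 5·48 + 2·534 + 2·8 = 1324
S5: 5·112 + 2·779 + 2·15 = 2148
S6: 5·184 + 2·499 + 2·9 = 1936
S7: 5·130 + 2·406 + 2·4 = 1470
S8: 5·104 + 2·682 + 2·8 = 1900
S9: 5·107 + 2·761 + 2·17 = 2091
S10: 5·54 + 2·256 + 2·11 = 804
S11: 5·28 + 2·552 + 2·14 = 1272
Lowest: S10 at 804.

S10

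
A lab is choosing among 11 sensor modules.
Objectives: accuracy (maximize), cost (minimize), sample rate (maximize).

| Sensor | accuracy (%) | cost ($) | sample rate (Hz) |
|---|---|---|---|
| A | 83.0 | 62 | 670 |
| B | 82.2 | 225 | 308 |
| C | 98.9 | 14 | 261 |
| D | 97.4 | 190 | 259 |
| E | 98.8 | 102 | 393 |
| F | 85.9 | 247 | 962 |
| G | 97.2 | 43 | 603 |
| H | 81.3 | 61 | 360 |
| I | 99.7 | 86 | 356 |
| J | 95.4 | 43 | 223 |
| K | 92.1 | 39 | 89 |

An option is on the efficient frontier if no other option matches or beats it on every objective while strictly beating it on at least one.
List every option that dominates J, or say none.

C, G

C: accuracy 98.9≥95.4, cost 14≤43, sample rate 261≥223 — dominates J.
G: accuracy 97.2≥95.4, cost 43≤43, sample rate 603≥223 — dominates J.
Others (A, B, D, E, F, H, I, K) are each worse than J on at least one objective.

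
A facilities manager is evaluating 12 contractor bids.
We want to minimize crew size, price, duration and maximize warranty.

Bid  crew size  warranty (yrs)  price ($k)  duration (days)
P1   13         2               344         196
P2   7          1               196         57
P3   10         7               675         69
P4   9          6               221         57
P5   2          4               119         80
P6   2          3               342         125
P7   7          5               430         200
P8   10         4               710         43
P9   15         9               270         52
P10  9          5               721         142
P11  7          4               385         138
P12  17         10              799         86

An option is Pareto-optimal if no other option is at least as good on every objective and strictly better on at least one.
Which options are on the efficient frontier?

P1: dominated by P4 (crew size 9≤13, warranty 6≥2, price 221≤344, duration 57≤196).
P2: not dominated.
P3: not dominated.
P4: not dominated.
P5: not dominated (best price).
P6: dominated by P5 (crew size 2≤2, warranty 4≥3, price 119≤342, duration 80≤125).
P7: not dominated.
P8: not dominated (best duration).
P9: not dominated.
P10: dominated by P4 (crew size 9≤9, warranty 6≥5, price 221≤721, duration 57≤142).
P11: dominated by P5 (crew size 2≤7, warranty 4≥4, price 119≤385, duration 80≤138).
P12: not dominated (best warranty).

P2, P3, P4, P5, P7, P8, P9, P12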